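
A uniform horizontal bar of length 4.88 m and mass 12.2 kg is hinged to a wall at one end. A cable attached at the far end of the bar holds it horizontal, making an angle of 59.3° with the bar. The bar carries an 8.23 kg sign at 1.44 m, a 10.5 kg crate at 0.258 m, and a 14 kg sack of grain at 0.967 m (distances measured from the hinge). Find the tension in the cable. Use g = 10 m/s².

T ≈ 138 N

Choose the hinge as the axis so the unknown hinge reaction has zero arm there.
Beam weight: 12.2 × 10 = 122 N down at 2.44 m → arm 2.44 m, τ = 122 × 2.44 = 297.7 N·m clockwise.
Sign: 8.23 × 10 = 82.3 N down at 1.44 m → arm 1.44 m, τ = 82.3 × 1.44 = 118.5 N·m clockwise.
Crate: 10.5 × 10 = 105 N down at 0.258 m → arm 0.258 m, τ = 105 × 0.258 = 27.09 N·m clockwise.
Sack of grain: 14 × 10 = 140 N down at 0.967 m → arm 0.967 m, τ = 140 × 0.967 = 135.4 N·m clockwise.
Total clockwise load moment = 578.7 N·m.
The cable tension T acts at 4.88 m; only its component perpendicular to the bar, T sinθ, produces torque. sin 59.3° = 0.8599.
Setting net torque to zero: T × 4.88 × 0.8599 = 578.7 → T = 578.7 / 4.196 = 138 N.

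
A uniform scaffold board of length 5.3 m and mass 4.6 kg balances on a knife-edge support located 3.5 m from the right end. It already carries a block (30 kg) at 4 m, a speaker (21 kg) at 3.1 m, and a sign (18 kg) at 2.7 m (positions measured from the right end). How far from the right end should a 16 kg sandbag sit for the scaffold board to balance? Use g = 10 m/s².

x ≈ 4.23 m from the right end

Taking torques about the knife-edge support (at 3.5 m from the right end):
Beam weight: 4.6 × 10 = 46 N down at 2.65 m → arm 0.85 m, τ = 46 × 0.85 = 39.1 N·m clockwise.
Block: 30 × 10 = 300 N down at 4 m → arm 0.5 m, τ = 300 × 0.5 = 150 N·m counterclockwise.
Speaker: 21 × 10 = 210 N down at 3.1 m → arm 0.4 m, τ = 210 × 0.4 = 84 N·m clockwise.
Sign: 18 × 10 = 180 N down at 2.7 m → arm 0.8 m, τ = 180 × 0.8 = 144 N·m clockwise.
Net moment of existing loads = 117.1 N·m clockwise.
The sandbag weighs 16 × 10 = 160 N and must supply an equal counterclockwise moment, so its lever arm about the knife-edge support is 117.1 / 160 = 0.732 m.
That puts it at 3.5 + 0.732 = 4.23 m from the right end.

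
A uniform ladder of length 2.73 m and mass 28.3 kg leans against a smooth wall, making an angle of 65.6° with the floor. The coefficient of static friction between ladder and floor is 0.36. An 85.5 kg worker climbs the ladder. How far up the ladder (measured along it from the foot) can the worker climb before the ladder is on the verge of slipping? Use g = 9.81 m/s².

d ≈ 2.43 m

Sum moments about the foot of the ladder (the floor normal and friction both act there and drop out).
Ladder weight 28.3×9.81 = 277.6 N acts at 1.365 m along the ladder; its horizontal arm is 1.365·cos65.6° = 0.5639 m → τ = 156.5 N·m clockwise.
Worker weight 85.5×9.81 = 838.8 N at distance d → arm d·cos65.6° → τ = 838.8·d·0.4131 clockwise.
Wall normal N at the top has arm L sinθ = 2.486 m counterclockwise, so Στ = 0 gives N·2.486 = 156.5 + 346.5·d.
ΣFy = 0 ⇒ N_floor = 1116 N, so the maximum friction is μ_s·N_floor = 0.36×1116 = 401.8 N. ΣFx = 0 ⇒ N_wall = f, so at the slipping point N = 401.8 N.
Substituting: 401.8×2.486 = 156.5 + 346.5·d ⇒ d = (998.9 − 156.5) / 346.5 = 2.43 m.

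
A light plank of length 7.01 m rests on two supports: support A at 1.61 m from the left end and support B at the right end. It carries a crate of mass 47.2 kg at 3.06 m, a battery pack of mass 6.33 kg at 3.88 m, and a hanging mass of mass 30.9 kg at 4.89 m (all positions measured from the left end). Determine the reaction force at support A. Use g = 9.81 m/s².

R_A ≈ 494 N

Taking torques about support B:
Crate: 47.2 × 9.81 = 463 N down at 3.06 m → arm 3.95 m, τ = 463 × 3.95 = 1829 N·m counterclockwise.
Battery pack: 6.33 × 9.81 = 62.1 N down at 3.88 m → arm 3.13 m, τ = 62.1 × 3.13 = 194.4 N·m counterclockwise.
Hanging mass: 30.9 × 9.81 = 303.1 N down at 4.89 m → arm 2.12 m, τ = 303.1 × 2.12 = 642.6 N·m counterclockwise.
Net load moment about support B = 2666 N·m counterclockwise.
Reaction R at support A is upward at 1.61 m, arm 5.4 m → moment R × 5.4 clockwise.
Balancing moments: R × 5.4 = 2666, giving R = 494 N.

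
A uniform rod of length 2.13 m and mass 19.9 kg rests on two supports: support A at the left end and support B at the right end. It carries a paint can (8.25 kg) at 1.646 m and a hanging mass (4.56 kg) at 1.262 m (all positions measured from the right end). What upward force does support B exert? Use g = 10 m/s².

About support A:
Beam weight: 19.9 × 10 = 199 N down at 1.065 m → arm 1.065 m, τ = 199 × 1.065 = 211.9 N·m clockwise.
Paint can: 8.25 × 10 = 82.5 N down at 1.646 m → arm 0.484 m, τ = 82.5 × 0.484 = 39.93 N·m clockwise.
Hanging mass: 4.56 × 10 = 45.6 N down at 1.262 m → arm 0.868 m, τ = 45.6 × 0.868 = 39.58 N·m clockwise.
Net load moment about support A = 291.4 N·m clockwise.
Reaction R at support B is upward at 0 m, arm 2.13 m → moment R × 2.13 counterclockwise.
Setting net torque to zero: R × 2.13 = 291.4 → R = 137 N.

R_B ≈ 137 N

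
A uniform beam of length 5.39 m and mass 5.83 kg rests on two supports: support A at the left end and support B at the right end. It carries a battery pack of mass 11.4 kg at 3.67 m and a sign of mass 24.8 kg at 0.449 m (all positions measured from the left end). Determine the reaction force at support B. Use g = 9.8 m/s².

Sum moments about support A (its reaction then has zero moment arm).
Beam weight: 5.83 × 9.8 = 57.13 N down at 2.695 m → arm 2.695 m, τ = 57.13 × 2.695 = 154 N·m clockwise.
Battery pack: 11.4 × 9.8 = 111.7 N down at 3.67 m → arm 3.67 m, τ = 111.7 × 3.67 = 409.9 N·m clockwise.
Sign: 24.8 × 9.8 = 243 N down at 0.449 m → arm 0.449 m, τ = 243 × 0.449 = 109.1 N·m clockwise.
Net load moment about support A = 673 N·m clockwise.
Reaction R at support B is upward at 5.39 m, arm 5.39 m → moment R × 5.39 counterclockwise.
Balancing moments: R × 5.39 = 673, giving R = 125 N.

R_B ≈ 125 N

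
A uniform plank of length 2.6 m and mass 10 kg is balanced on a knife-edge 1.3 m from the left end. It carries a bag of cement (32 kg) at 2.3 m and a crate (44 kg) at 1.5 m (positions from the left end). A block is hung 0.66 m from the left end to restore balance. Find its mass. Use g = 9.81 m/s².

Sum moments about the knife-edge (at 1.3 m from the left end) (the support reaction has zero arm there).
Beam weight: acts at the knife-edge, moment arm 0 → no torque.
Bag of cement: 32 × 9.81 = 313.9 N down at 2.3 m → arm 1 m, τ = 313.9 × 1 = 313.9 N·m clockwise.
Crate: 44 × 9.81 = 431.6 N down at 1.5 m → arm 0.2 m, τ = 431.6 × 0.2 = 86.32 N·m clockwise.
Net moment of known loads = 400.2 N·m clockwise.
An unknown mass m at 0.66 m has arm 0.64 m; its moment is m·g·0.64 counterclockwise.
Setting net torque to zero: m × 9.81 × 0.64 = 400.2 → m = 400.2 / (9.81 × 0.64) = 63.7 kg.

m ≈ 63.7 kg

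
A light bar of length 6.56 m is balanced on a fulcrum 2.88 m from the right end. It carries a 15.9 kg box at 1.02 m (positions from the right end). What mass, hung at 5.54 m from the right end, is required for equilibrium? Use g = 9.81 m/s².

About the fulcrum (at 2.88 m from the right end):
Box: 15.9 × 9.81 = 156 N down at 1.02 m → arm 1.86 m, τ = 156 × 1.86 = 290.2 N·m clockwise.
Net moment of known loads = 290.2 N·m clockwise.
An unknown mass m at 5.54 m has arm 2.66 m; its moment is m·g·2.66 counterclockwise.
Setting net torque to zero: m × 9.81 × 2.66 = 290.2 → m = 290.2 / (9.81 × 2.66) = 11.1 kg.

m ≈ 11.1 kg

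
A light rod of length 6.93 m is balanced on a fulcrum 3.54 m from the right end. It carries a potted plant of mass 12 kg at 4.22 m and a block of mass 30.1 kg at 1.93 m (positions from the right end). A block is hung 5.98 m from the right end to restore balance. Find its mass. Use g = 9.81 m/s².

Choose the fulcrum (at 3.54 m from the right end) as the axis so the support reaction has zero arm there.
Potted plant: 12 × 9.81 = 117.7 N down at 4.22 m → arm 0.68 m, τ = 117.7 × 0.68 = 80.04 N·m counterclockwise.
Block: 30.1 × 9.81 = 295.3 N down at 1.93 m → arm 1.61 m, τ = 295.3 × 1.61 = 475.4 N·m clockwise.
Net moment of known loads = 395.4 N·m clockwise.
An unknown mass m at 5.98 m has arm 2.44 m; its moment is m·g·2.44 counterclockwise.
For rotational equilibrium, m × 9.81 × 2.44 = 395.4, so m = 395.4 / (9.81 × 2.44) = 16.5 kg.

m ≈ 16.5 kg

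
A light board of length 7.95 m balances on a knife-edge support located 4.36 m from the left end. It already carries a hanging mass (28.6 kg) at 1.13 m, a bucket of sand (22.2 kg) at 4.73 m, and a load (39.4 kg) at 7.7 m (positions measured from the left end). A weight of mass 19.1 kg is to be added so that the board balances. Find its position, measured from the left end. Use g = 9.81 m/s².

Taking torques about the knife-edge support (at 4.36 m from the left end):
Hanging mass: 28.6 × 9.81 = 280.6 N down at 1.13 m → arm 3.23 m, τ = 280.6 × 3.23 = 906.3 N·m counterclockwise.
Bucket of sand: 22.2 × 9.81 = 217.8 N down at 4.73 m → arm 0.37 m, τ = 217.8 × 0.37 = 80.59 N·m clockwise.
Load: 39.4 × 9.81 = 386.5 N down at 7.7 m → arm 3.34 m, τ = 386.5 × 3.34 = 1291 N·m clockwise.
Net moment of existing loads = 465.3 N·m clockwise.
The weight weighs 19.1 × 9.81 = 187.4 N and must supply an equal counterclockwise moment, so its lever arm about the knife-edge support is 465.3 / 187.4 = 2.48 m.
That puts it at 4.36 − 2.48 = 1.88 m from the left end.

x ≈ 1.88 m from the left end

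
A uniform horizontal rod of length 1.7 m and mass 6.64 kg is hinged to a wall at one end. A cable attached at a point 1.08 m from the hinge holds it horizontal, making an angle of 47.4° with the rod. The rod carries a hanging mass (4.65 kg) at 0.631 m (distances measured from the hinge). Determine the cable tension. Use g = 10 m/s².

Sum moments about the hinge (the unknown hinge reaction has zero arm there).
Beam weight: 6.64 × 10 = 66.4 N down at 0.85 m → arm 0.85 m, τ = 66.4 × 0.85 = 56.44 N·m clockwise.
Hanging mass: 4.65 × 10 = 46.5 N down at 0.631 m → arm 0.631 m, τ = 46.5 × 0.631 = 29.34 N·m clockwise.
Total clockwise load moment = 85.78 N·m.
The cable tension T acts at 1.08 m; only its component perpendicular to the rod, T sinθ, produces torque. sin 47.4° = 0.7361.
Setting net torque to zero: T × 1.08 × 0.7361 = 85.78 → T = 85.78 / 0.795 = 108 N.

T ≈ 108 N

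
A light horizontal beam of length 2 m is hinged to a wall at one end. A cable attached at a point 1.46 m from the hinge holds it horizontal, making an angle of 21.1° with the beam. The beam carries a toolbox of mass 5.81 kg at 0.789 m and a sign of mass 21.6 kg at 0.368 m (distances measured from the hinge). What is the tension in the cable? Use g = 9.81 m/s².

Choose the hinge as the axis so the unknown hinge reaction has zero arm there.
Toolbox: 5.81 × 9.81 = 57 N down at 0.789 m → arm 0.789 m, τ = 57 × 0.789 = 44.97 N·m clockwise.
Sign: 21.6 × 9.81 = 211.9 N down at 0.368 m → arm 0.368 m, τ = 211.9 × 0.368 = 77.98 N·m clockwise.
Total clockwise load moment = 123 N·m.
The cable tension T acts at 1.46 m; only its component perpendicular to the beam, T sinθ, produces torque. sin 21.1° = 0.36.
Balancing moments: T × 1.46 × 0.36 = 123, giving T = 123 / 0.5256 = 234 N.

T ≈ 234 N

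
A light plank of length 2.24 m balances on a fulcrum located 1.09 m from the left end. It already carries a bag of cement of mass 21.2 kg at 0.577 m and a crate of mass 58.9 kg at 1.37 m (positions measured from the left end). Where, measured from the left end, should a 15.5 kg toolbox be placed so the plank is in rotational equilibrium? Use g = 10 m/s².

Taking torques about the fulcrum (at 1.09 m from the left end):
Bag of cement: 21.2 × 10 = 212 N down at 0.577 m → arm 0.513 m, τ = 212 × 0.513 = 108.8 N·m counterclockwise.
Crate: 58.9 × 10 = 589 N down at 1.37 m → arm 0.28 m, τ = 589 × 0.28 = 164.9 N·m clockwise.
Net moment of existing loads = 56.1 N·m clockwise.
The toolbox weighs 15.5 × 10 = 155 N and must supply an equal counterclockwise moment, so its lever arm about the fulcrum is 56.1 / 155 = 0.362 m.
That puts it at 1.09 − 0.362 = 0.728 m from the left end.

x ≈ 0.728 m from the left end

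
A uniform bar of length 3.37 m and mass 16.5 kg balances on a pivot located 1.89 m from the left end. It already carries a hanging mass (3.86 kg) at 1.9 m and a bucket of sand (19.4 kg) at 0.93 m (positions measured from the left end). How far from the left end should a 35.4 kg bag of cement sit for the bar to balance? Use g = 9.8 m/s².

Taking torques about the pivot (at 1.89 m from the left end):
Beam weight: 16.5 × 9.8 = 161.7 N down at 1.685 m → arm 0.205 m, τ = 161.7 × 0.205 = 33.15 N·m counterclockwise.
Hanging mass: 3.86 × 9.8 = 37.83 N down at 1.9 m → arm 0.01 m, τ = 37.83 × 0.01 = 0.3783 N·m clockwise.
Bucket of sand: 19.4 × 9.8 = 190.1 N down at 0.93 m → arm 0.96 m, τ = 190.1 × 0.96 = 182.5 N·m counterclockwise.
Net moment of existing loads = 215.3 N·m counterclockwise.
The bag of cement weighs 35.4 × 9.8 = 346.9 N and must supply an equal clockwise moment, so its lever arm about the pivot is 215.3 / 346.9 = 0.621 m.
That puts it at 1.89 + 0.621 = 2.51 m from the left end.

x ≈ 2.51 m from the left end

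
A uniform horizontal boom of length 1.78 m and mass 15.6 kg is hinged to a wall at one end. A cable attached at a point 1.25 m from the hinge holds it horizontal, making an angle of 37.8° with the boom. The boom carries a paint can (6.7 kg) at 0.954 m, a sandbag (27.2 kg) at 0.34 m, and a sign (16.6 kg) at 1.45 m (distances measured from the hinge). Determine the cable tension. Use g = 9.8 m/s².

Choose the hinge as the axis so the unknown hinge reaction has zero arm there.
Beam weight: 15.6 × 9.8 = 152.9 N down at 0.89 m → arm 0.89 m, τ = 152.9 × 0.89 = 136.1 N·m clockwise.
Paint can: 6.7 × 9.8 = 65.66 N down at 0.954 m → arm 0.954 m, τ = 65.66 × 0.954 = 62.64 N·m clockwise.
Sandbag: 27.2 × 9.8 = 266.6 N down at 0.34 m → arm 0.34 m, τ = 266.6 × 0.34 = 90.64 N·m clockwise.
Sign: 16.6 × 9.8 = 162.7 N down at 1.45 m → arm 1.45 m, τ = 162.7 × 1.45 = 235.9 N·m clockwise.
Total clockwise load moment = 525.3 N·m.
The cable tension T acts at 1.25 m; only its component perpendicular to the boom, T sinθ, produces torque. sin 37.8° = 0.6129.
Balancing moments: T × 1.25 × 0.6129 = 525.3, giving T = 525.3 / 0.7661 = 686 N.

T ≈ 686 N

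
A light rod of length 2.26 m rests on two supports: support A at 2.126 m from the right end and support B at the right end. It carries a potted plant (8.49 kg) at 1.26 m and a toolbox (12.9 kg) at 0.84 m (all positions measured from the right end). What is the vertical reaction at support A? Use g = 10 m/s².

R_A ≈ 101 N

Taking torques about support B:
Potted plant: 8.49 × 10 = 84.9 N down at 1.26 m → arm 1.26 m, τ = 84.9 × 1.26 = 107 N·m counterclockwise.
Toolbox: 12.9 × 10 = 129 N down at 0.84 m → arm 0.84 m, τ = 129 × 0.84 = 108.4 N·m counterclockwise.
Net load moment about support B = 215.4 N·m counterclockwise.
Reaction R at support A is upward at 2.126 m, arm 2.126 m → moment R × 2.126 clockwise.
Balancing moments: R × 2.126 = 215.4, giving R = 101 N.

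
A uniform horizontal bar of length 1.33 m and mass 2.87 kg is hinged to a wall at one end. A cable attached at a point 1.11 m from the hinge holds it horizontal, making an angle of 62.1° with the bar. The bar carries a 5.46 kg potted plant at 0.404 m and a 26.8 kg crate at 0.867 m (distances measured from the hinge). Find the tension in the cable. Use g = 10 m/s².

About the hinge:
Beam weight: 2.87 × 10 = 28.7 N down at 0.665 m → arm 0.665 m, τ = 28.7 × 0.665 = 19.09 N·m clockwise.
Potted plant: 5.46 × 10 = 54.6 N down at 0.404 m → arm 0.404 m, τ = 54.6 × 0.404 = 22.06 N·m clockwise.
Crate: 26.8 × 10 = 268 N down at 0.867 m → arm 0.867 m, τ = 268 × 0.867 = 232.4 N·m clockwise.
Total clockwise load moment = 273.6 N·m.
The cable tension T acts at 1.11 m; only its component perpendicular to the bar, T sinθ, produces torque. sin 62.1° = 0.8838.
For rotational equilibrium, T × 1.11 × 0.8838 = 273.6, so T = 273.6 / 0.981 = 279 N.

T ≈ 279 N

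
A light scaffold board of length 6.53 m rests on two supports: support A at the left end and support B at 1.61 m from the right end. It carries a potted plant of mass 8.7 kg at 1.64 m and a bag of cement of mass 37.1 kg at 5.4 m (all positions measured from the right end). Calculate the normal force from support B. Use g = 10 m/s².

R_B ≈ 172 N

Choose support A as the axis so its reaction then has zero moment arm.
Potted plant: 8.7 × 10 = 87 N down at 1.64 m → arm 4.89 m, τ = 87 × 4.89 = 425.4 N·m clockwise.
Bag of cement: 37.1 × 10 = 371 N down at 5.4 m → arm 1.13 m, τ = 371 × 1.13 = 419.2 N·m clockwise.
Net load moment about support A = 844.6 N·m clockwise.
Reaction R at support B is upward at 1.61 m, arm 4.92 m → moment R × 4.92 counterclockwise.
Setting net torque to zero: R × 4.92 = 844.6 → R = 172 N.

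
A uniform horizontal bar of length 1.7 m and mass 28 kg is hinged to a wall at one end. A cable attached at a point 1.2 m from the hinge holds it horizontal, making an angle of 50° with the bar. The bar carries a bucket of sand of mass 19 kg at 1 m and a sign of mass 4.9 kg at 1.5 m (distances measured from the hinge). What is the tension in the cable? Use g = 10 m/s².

About the hinge:
Beam weight: 28 × 10 = 280 N down at 0.85 m → arm 0.85 m, τ = 280 × 0.85 = 238 N·m clockwise.
Bucket of sand: 19 × 10 = 190 N down at 1 m → arm 1 m, τ = 190 × 1 = 190 N·m clockwise.
Sign: 4.9 × 10 = 49 N down at 1.5 m → arm 1.5 m, τ = 49 × 1.5 = 73.5 N·m clockwise.
Total clockwise load moment = 501.5 N·m.
The cable tension T acts at 1.2 m; only its component perpendicular to the bar, T sinθ, produces torque. sin 50° = 0.766.
Balancing moments: T × 1.2 × 0.766 = 501.5, giving T = 501.5 / 0.9192 = 546 N.

T ≈ 546 N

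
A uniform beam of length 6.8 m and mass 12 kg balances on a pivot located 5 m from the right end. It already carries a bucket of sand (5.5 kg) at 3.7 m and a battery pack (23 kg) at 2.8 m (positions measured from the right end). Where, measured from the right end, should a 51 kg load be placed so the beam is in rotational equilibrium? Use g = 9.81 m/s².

x ≈ 6.51 m from the right end

Take moments about the pivot (at 5 m from the right end).
Beam weight: 12 × 9.81 = 117.7 N down at 3.4 m → arm 1.6 m, τ = 117.7 × 1.6 = 188.3 N·m clockwise.
Bucket of sand: 5.5 × 9.81 = 53.96 N down at 3.7 m → arm 1.3 m, τ = 53.96 × 1.3 = 70.15 N·m clockwise.
Battery pack: 23 × 9.81 = 225.6 N down at 2.8 m → arm 2.2 m, τ = 225.6 × 2.2 = 496.3 N·m clockwise.
Net moment of existing loads = 754.8 N·m clockwise.
The load weighs 51 × 9.81 = 500.3 N and must supply an equal counterclockwise moment, so its lever arm about the pivot is 754.8 / 500.3 = 1.51 m.
That puts it at 5 + 1.51 = 6.51 m from the right end.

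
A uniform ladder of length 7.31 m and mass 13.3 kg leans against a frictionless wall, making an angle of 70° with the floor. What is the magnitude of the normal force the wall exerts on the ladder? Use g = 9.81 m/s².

N_wall ≈ 23.7 N

Sum moments about the foot of the ladder (the floor normal and friction both act there and drop out).
Ladder weight 13.3×9.81 = 130.5 N acts at 3.655 m along the ladder; its horizontal arm is 3.655·cos70° = 1.25 m → τ = 163.1 N·m clockwise.
Wall normal N acts horizontally at the top; its moment arm is the height L sinθ = 7.31·sin70° = 6.869 m, counterclockwise.
Στ = 0 ⇒ N × 6.869 = 163.1 ⇒ N = 23.7 N.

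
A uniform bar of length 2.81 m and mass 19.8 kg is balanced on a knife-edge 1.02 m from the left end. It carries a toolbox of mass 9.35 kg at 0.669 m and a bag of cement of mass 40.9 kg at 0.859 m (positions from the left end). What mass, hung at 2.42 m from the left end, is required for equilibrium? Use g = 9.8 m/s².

m ≈ 1.6 kg

Take moments about the knife-edge (at 1.02 m from the left end).
Beam weight: 19.8 × 9.8 = 194 N down at 1.405 m → arm 0.385 m, τ = 194 × 0.385 = 74.69 N·m clockwise.
Toolbox: 9.35 × 9.8 = 91.63 N down at 0.669 m → arm 0.351 m, τ = 91.63 × 0.351 = 32.16 N·m counterclockwise.
Bag of cement: 40.9 × 9.8 = 400.8 N down at 0.859 m → arm 0.161 m, τ = 400.8 × 0.161 = 64.53 N·m counterclockwise.
Net moment of known loads = 22 N·m counterclockwise.
An unknown mass m at 2.42 m has arm 1.4 m; its moment is m·g·1.4 clockwise.
Balancing moments: m × 9.8 × 1.4 = 22, giving m = 22 / (9.8 × 1.4) = 1.6 kg.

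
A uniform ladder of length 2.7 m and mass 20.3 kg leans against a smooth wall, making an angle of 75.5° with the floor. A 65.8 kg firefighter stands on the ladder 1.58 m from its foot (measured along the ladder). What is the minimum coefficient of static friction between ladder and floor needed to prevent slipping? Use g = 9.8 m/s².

μ_min ≈ 0.146

Sum moments about the foot of the ladder (the floor normal and friction both act there and drop out).
Ladder weight 20.3×9.8 = 198.9 N acts at 1.35 m along the ladder; its horizontal arm is 1.35·cos75.5° = 0.338 m → τ = 67.23 N·m clockwise.
Firefighter: 65.8×9.8 = 644.8 N at 1.58 m → arm 0.3956 m → τ = 255.1 N·m clockwise.
Wall normal N acts horizontally at the top; its moment arm is the height L sinθ = 2.7·sin75.5° = 2.614 m, counterclockwise.
Στ = 0 ⇒ N × 2.614 = 322.3 ⇒ N = 123.3 N.
ΣFx = 0 ⇒ f = N_wall = 123.3 N. ΣFy = 0 ⇒ N_floor = 843.7 N.
μ_min = f / N_floor = 123.3 / 843.7 = 0.146.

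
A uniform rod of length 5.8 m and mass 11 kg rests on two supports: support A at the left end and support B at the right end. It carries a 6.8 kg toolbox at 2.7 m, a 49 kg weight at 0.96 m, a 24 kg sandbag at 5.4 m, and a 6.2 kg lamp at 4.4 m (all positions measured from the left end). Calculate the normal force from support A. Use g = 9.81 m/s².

Take moments about support B.
Beam weight: 11 × 9.81 = 107.9 N down at 2.9 m → arm 2.9 m, τ = 107.9 × 2.9 = 312.9 N·m counterclockwise.
Toolbox: 6.8 × 9.81 = 66.71 N down at 2.7 m → arm 3.1 m, τ = 66.71 × 3.1 = 206.8 N·m counterclockwise.
Weight: 49 × 9.81 = 480.7 N down at 0.96 m → arm 4.84 m, τ = 480.7 × 4.84 = 2327 N·m counterclockwise.
Sandbag: 24 × 9.81 = 235.4 N down at 5.4 m → arm 0.4 m, τ = 235.4 × 0.4 = 94.16 N·m counterclockwise.
Lamp: 6.2 × 9.81 = 60.82 N down at 4.4 m → arm 1.4 m, τ = 60.82 × 1.4 = 85.15 N·m counterclockwise.
Net load moment about support B = 3026 N·m counterclockwise.
Reaction R at support A is upward at 0 m, arm 5.8 m → moment R × 5.8 clockwise.
Στ = 0 ⇒ R × 5.8 = 3026 ⇒ R = 522 N.

R_A ≈ 522 N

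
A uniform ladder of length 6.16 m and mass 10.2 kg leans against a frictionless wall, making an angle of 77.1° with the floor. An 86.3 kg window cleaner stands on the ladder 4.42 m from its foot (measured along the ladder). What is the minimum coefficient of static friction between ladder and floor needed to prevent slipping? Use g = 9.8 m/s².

Take moments about the foot of the ladder.
Ladder weight 10.2×9.8 = 99.96 N acts at 3.08 m along the ladder; its horizontal arm is 3.08·cos77.1° = 0.6876 m → τ = 68.73 N·m clockwise.
Window cleaner: 86.3×9.8 = 845.7 N at 4.42 m → arm 0.9868 m → τ = 834.5 N·m clockwise.
Wall normal N acts horizontally at the top; its moment arm is the height L sinθ = 6.16·sin77.1° = 6.005 m, counterclockwise.
For rotational equilibrium, N × 6.005 = 903.2, so N = 150.4 N.
ΣFx = 0 ⇒ f = N_wall = 150.4 N. ΣFy = 0 ⇒ N_floor = 945.7 N.
μ_min = f / N_floor = 150.4 / 945.7 = 0.159.

μ_min ≈ 0.159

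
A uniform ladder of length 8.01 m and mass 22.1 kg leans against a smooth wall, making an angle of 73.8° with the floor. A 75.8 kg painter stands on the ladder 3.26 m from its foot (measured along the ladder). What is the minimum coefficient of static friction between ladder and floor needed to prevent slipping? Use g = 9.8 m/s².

Sum moments about the foot of the ladder (the floor normal and friction both act there and drop out).
Ladder weight 22.1×9.8 = 216.6 N acts at 4.005 m along the ladder; its horizontal arm is 4.005·cos73.8° = 1.117 m → τ = 241.9 N·m clockwise.
Painter: 75.8×9.8 = 742.8 N at 3.26 m → arm 0.9095 m → τ = 675.6 N·m clockwise.
Wall normal N acts horizontally at the top; its moment arm is the height L sinθ = 8.01·sin73.8° = 7.692 m, counterclockwise.
Στ = 0 ⇒ N × 7.692 = 917.5 ⇒ N = 119.3 N.
ΣFx = 0 ⇒ f = N_wall = 119.3 N. ΣFy = 0 ⇒ N_floor = 959.4 N.
μ_min = f / N_floor = 119.3 / 959.4 = 0.124.

μ_min ≈ 0.124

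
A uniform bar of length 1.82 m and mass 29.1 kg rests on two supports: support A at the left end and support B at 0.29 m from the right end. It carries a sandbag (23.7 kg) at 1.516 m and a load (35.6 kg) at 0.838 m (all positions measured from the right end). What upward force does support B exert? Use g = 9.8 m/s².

Choose support A as the axis so its reaction then has zero moment arm.
Beam weight: 29.1 × 9.8 = 285.2 N down at 0.91 m → arm 0.91 m, τ = 285.2 × 0.91 = 259.5 N·m clockwise.
Sandbag: 23.7 × 9.8 = 232.3 N down at 1.516 m → arm 0.304 m, τ = 232.3 × 0.304 = 70.62 N·m clockwise.
Load: 35.6 × 9.8 = 348.9 N down at 0.838 m → arm 0.982 m, τ = 348.9 × 0.982 = 342.6 N·m clockwise.
Net load moment about support A = 672.7 N·m clockwise.
Reaction R at support B is upward at 0.29 m, arm 1.53 m → moment R × 1.53 counterclockwise.
Στ = 0 ⇒ R × 1.53 = 672.7 ⇒ R = 440 N.

R_B ≈ 440 N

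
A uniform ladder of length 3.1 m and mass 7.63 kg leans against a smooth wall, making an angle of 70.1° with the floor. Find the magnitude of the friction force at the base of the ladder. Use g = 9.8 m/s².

Choose the foot of the ladder as the axis so the floor normal and friction both act there and drop out.
Ladder weight 7.63×9.8 = 74.77 N acts at 1.55 m along the ladder; its horizontal arm is 1.55·cos70.1° = 0.5276 m → τ = 39.45 N·m clockwise.
Wall normal N acts horizontally at the top; its moment arm is the height L sinθ = 3.1·sin70.1° = 2.915 m, counterclockwise.
Balancing moments: N × 2.915 = 39.45, giving N = 13.5 N.
ΣFx = 0: friction at the foot balances the wall's push, so f = N_wall = 13.5 N.

f ≈ 13.5 N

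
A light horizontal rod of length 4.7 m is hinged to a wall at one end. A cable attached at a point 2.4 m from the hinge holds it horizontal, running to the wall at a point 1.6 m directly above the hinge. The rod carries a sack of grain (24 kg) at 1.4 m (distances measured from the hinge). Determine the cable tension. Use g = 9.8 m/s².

T ≈ 247 N

Taking torques about the hinge:
Sack of grain: 24 × 9.8 = 235.2 N down at 1.4 m → arm 1.4 m, τ = 235.2 × 1.4 = 329.3 N·m clockwise.
Total clockwise load moment = 329.3 N·m.
The cable tension T acts at 2.4 m; only its component perpendicular to the rod, T sinθ, produces torque. sinθ = h/√(h²+d²) = 1.6/√(1.6²+2.4²) = 0.5547.
For rotational equilibrium, T × 2.4 × 0.5547 = 329.3, so T = 329.3 / 1.331 = 247 N.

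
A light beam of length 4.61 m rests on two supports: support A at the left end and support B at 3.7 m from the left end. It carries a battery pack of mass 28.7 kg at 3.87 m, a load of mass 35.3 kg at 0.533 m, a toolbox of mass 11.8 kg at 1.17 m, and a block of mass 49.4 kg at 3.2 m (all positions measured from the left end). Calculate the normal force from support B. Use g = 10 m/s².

Take moments about support A.
Battery pack: 28.7 × 10 = 287 N down at 3.87 m → arm 3.87 m, τ = 287 × 3.87 = 1111 N·m clockwise.
Load: 35.3 × 10 = 353 N down at 0.533 m → arm 0.533 m, τ = 353 × 0.533 = 188.1 N·m clockwise.
Toolbox: 11.8 × 10 = 118 N down at 1.17 m → arm 1.17 m, τ = 118 × 1.17 = 138.1 N·m clockwise.
Block: 49.4 × 10 = 494 N down at 3.2 m → arm 3.2 m, τ = 494 × 3.2 = 1581 N·m clockwise.
Net load moment about support A = 3018 N·m clockwise.
Reaction R at support B is upward at 3.7 m, arm 3.7 m → moment R × 3.7 counterclockwise.
Balancing moments: R × 3.7 = 3018, giving R = 816 N.

R_B ≈ 816 N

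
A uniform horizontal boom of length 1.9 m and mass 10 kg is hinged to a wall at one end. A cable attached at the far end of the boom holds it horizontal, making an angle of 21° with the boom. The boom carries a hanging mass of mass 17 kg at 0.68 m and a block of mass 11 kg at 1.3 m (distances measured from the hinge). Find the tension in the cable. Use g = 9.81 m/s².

Taking torques about the hinge:
Beam weight: 10 × 9.81 = 98.1 N down at 0.95 m → arm 0.95 m, τ = 98.1 × 0.95 = 93.19 N·m clockwise.
Hanging mass: 17 × 9.81 = 166.8 N down at 0.68 m → arm 0.68 m, τ = 166.8 × 0.68 = 113.4 N·m clockwise.
Block: 11 × 9.81 = 107.9 N down at 1.3 m → arm 1.3 m, τ = 107.9 × 1.3 = 140.3 N·m clockwise.
Total clockwise load moment = 346.9 N·m.
The cable tension T acts at 1.9 m; only its component perpendicular to the boom, T sinθ, produces torque. sin 21° = 0.3584.
For rotational equilibrium, T × 1.9 × 0.3584 = 346.9, so T = 346.9 / 0.681 = 509 N.

T ≈ 509 N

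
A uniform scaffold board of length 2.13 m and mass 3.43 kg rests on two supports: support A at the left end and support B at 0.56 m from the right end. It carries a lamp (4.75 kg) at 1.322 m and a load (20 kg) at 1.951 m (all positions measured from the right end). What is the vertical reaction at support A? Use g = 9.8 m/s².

R_A ≈ 207 N

Sum moments about support B (its reaction then has zero moment arm).
Beam weight: 3.43 × 9.8 = 33.61 N down at 1.065 m → arm 0.505 m, τ = 33.61 × 0.505 = 16.97 N·m counterclockwise.
Lamp: 4.75 × 9.8 = 46.55 N down at 1.322 m → arm 0.762 m, τ = 46.55 × 0.762 = 35.47 N·m counterclockwise.
Load: 20 × 9.8 = 196 N down at 1.951 m → arm 1.391 m, τ = 196 × 1.391 = 272.6 N·m counterclockwise.
Net load moment about support B = 325 N·m counterclockwise.
Reaction R at support A is upward at 2.13 m, arm 1.57 m → moment R × 1.57 clockwise.
Στ = 0 ⇒ R × 1.57 = 325 ⇒ R = 207 N.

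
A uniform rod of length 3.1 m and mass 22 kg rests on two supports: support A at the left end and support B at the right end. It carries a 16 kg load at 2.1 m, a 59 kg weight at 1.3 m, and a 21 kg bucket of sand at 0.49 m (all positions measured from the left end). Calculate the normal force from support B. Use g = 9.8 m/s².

Sum moments about support A (its reaction then has zero moment arm).
Beam weight: 22 × 9.8 = 215.6 N down at 1.55 m → arm 1.55 m, τ = 215.6 × 1.55 = 334.2 N·m clockwise.
Load: 16 × 9.8 = 156.8 N down at 2.1 m → arm 2.1 m, τ = 156.8 × 2.1 = 329.3 N·m clockwise.
Weight: 59 × 9.8 = 578.2 N down at 1.3 m → arm 1.3 m, τ = 578.2 × 1.3 = 751.7 N·m clockwise.
Bucket of sand: 21 × 9.8 = 205.8 N down at 0.49 m → arm 0.49 m, τ = 205.8 × 0.49 = 100.8 N·m clockwise.
Net load moment about support A = 1516 N·m clockwise.
Reaction R at support B is upward at 3.1 m, arm 3.1 m → moment R × 3.1 counterclockwise.
Balancing moments: R × 3.1 = 1516, giving R = 489 N.

R_B ≈ 489 N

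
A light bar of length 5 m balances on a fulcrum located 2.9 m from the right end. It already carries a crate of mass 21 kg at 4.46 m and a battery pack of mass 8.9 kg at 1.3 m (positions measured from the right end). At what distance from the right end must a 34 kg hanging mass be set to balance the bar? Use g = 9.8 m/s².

About the fulcrum (at 2.9 m from the right end):
Crate: 21 × 9.8 = 205.8 N down at 4.46 m → arm 1.56 m, τ = 205.8 × 1.56 = 321 N·m counterclockwise.
Battery pack: 8.9 × 9.8 = 87.22 N down at 1.3 m → arm 1.6 m, τ = 87.22 × 1.6 = 139.6 N·m clockwise.
Net moment of existing loads = 181.4 N·m counterclockwise.
The hanging mass weighs 34 × 9.8 = 333.2 N and must supply an equal clockwise moment, so its lever arm about the fulcrum is 181.4 / 333.2 = 0.544 m.
That puts it at 2.9 − 0.544 = 2.36 m from the right end.

x ≈ 2.36 m from the right end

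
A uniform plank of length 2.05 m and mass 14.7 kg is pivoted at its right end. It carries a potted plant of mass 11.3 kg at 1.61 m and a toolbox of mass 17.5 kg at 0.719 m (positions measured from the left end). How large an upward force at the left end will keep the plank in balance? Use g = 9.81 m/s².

Choose the right end as the axis so the unknown pivot reaction has zero arm there.
Beam weight: 14.7 × 9.81 = 144.2 N down at 1.025 m → arm 1.025 m, τ = 144.2 × 1.025 = 147.8 N·m counterclockwise.
Potted plant: 11.3 × 9.81 = 110.9 N down at 1.61 m → arm 0.44 m, τ = 110.9 × 0.44 = 48.8 N·m counterclockwise.
Toolbox: 17.5 × 9.81 = 171.7 N down at 0.719 m → arm 1.331 m, τ = 171.7 × 1.331 = 228.5 N·m counterclockwise.
Net moment of the loads = 425.1 N·m counterclockwise.
The upward force F acts at the left end, arm 2.05 m, giving F × 2.05 clockwise.
Στ = 0 ⇒ F × 2.05 = 425.1 ⇒ F = 425.1 / 2.05 = 207 N.

F ≈ 207 N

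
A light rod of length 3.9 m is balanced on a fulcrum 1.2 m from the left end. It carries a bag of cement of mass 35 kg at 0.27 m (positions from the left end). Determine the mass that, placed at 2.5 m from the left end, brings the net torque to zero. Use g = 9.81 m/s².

m ≈ 25 kg

Choose the fulcrum (at 1.2 m from the left end) as the axis so the support reaction has zero arm there.
Bag of cement: 35 × 9.81 = 343.4 N down at 0.27 m → arm 0.93 m, τ = 343.4 × 0.93 = 319.4 N·m counterclockwise.
Net moment of known loads = 319.4 N·m counterclockwise.
An unknown mass m at 2.5 m has arm 1.3 m; its moment is m·g·1.3 clockwise.
Setting net torque to zero: m × 9.81 × 1.3 = 319.4 → m = 319.4 / (9.81 × 1.3) = 25 kg.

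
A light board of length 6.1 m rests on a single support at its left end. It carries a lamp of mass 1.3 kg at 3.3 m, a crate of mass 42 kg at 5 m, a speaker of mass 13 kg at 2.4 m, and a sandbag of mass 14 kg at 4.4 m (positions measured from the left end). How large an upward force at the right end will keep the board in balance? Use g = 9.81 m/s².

F ≈ 494 N

Taking torques about the left end:
Lamp: 1.3 × 9.81 = 12.75 N down at 3.3 m → arm 3.3 m, τ = 12.75 × 3.3 = 42.07 N·m clockwise.
Crate: 42 × 9.81 = 412 N down at 5 m → arm 5 m, τ = 412 × 5 = 2060 N·m clockwise.
Speaker: 13 × 9.81 = 127.5 N down at 2.4 m → arm 2.4 m, τ = 127.5 × 2.4 = 306 N·m clockwise.
Sandbag: 14 × 9.81 = 137.3 N down at 4.4 m → arm 4.4 m, τ = 137.3 × 4.4 = 604.1 N·m clockwise.
Net moment of the loads = 3012 N·m clockwise.
The upward force F acts at the right end, arm 6.1 m, giving F × 6.1 counterclockwise.
For rotational equilibrium, F × 6.1 = 3012, so F = 3012 / 6.1 = 494 N.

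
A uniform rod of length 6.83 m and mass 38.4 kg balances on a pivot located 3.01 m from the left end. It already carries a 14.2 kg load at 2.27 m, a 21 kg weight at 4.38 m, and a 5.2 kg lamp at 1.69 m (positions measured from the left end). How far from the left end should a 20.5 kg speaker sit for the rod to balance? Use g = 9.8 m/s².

x ≈ 1.7 m from the left end

About the pivot (at 3.01 m from the left end):
Beam weight: 38.4 × 9.8 = 376.3 N down at 3.415 m → arm 0.405 m, τ = 376.3 × 0.405 = 152.4 N·m clockwise.
Load: 14.2 × 9.8 = 139.2 N down at 2.27 m → arm 0.74 m, τ = 139.2 × 0.74 = 103 N·m counterclockwise.
Weight: 21 × 9.8 = 205.8 N down at 4.38 m → arm 1.37 m, τ = 205.8 × 1.37 = 281.9 N·m clockwise.
Lamp: 5.2 × 9.8 = 50.96 N down at 1.69 m → arm 1.32 m, τ = 50.96 × 1.32 = 67.27 N·m counterclockwise.
Net moment of existing loads = 264 N·m clockwise.
The speaker weighs 20.5 × 9.8 = 200.9 N and must supply an equal counterclockwise moment, so its lever arm about the pivot is 264 / 200.9 = 1.31 m.
That puts it at 3.01 − 1.31 = 1.7 m from the left end.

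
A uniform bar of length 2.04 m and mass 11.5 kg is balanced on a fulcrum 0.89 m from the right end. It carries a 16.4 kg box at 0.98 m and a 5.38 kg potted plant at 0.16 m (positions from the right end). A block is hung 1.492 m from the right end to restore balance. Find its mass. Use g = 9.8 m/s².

Sum moments about the fulcrum (at 0.89 m from the right end) (the support reaction has zero arm there).
Beam weight: 11.5 × 9.8 = 112.7 N down at 1.02 m → arm 0.13 m, τ = 112.7 × 0.13 = 14.65 N·m counterclockwise.
Box: 16.4 × 9.8 = 160.7 N down at 0.98 m → arm 0.09 m, τ = 160.7 × 0.09 = 14.46 N·m counterclockwise.
Potted plant: 5.38 × 9.8 = 52.72 N down at 0.16 m → arm 0.73 m, τ = 52.72 × 0.73 = 38.49 N·m clockwise.
Net moment of known loads = 9.38 N·m clockwise.
An unknown mass m at 1.492 m has arm 0.602 m; its moment is m·g·0.602 counterclockwise.
Balancing moments: m × 9.8 × 0.602 = 9.38, giving m = 9.38 / (9.8 × 0.602) = 1.59 kg.

m ≈ 1.59 kg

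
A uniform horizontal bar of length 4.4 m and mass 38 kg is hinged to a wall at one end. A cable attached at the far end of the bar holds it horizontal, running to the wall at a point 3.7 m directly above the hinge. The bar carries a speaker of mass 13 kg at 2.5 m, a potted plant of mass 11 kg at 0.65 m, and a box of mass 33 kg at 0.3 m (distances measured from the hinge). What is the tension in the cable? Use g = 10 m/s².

T ≈ 470 N

Choose the hinge as the axis so the unknown hinge reaction has zero arm there.
Beam weight: 38 × 10 = 380 N down at 2.2 m → arm 2.2 m, τ = 380 × 2.2 = 836 N·m clockwise.
Speaker: 13 × 10 = 130 N down at 2.5 m → arm 2.5 m, τ = 130 × 2.5 = 325 N·m clockwise.
Potted plant: 11 × 10 = 110 N down at 0.65 m → arm 0.65 m, τ = 110 × 0.65 = 71.5 N·m clockwise.
Box: 33 × 10 = 330 N down at 0.3 m → arm 0.3 m, τ = 330 × 0.3 = 99 N·m clockwise.
Total clockwise load moment = 1332 N·m.
The cable tension T acts at 4.4 m; only its component perpendicular to the bar, T sinθ, produces torque. sinθ = h/√(h²+d²) = 3.7/√(3.7²+4.4²) = 0.6436.
For rotational equilibrium, T × 4.4 × 0.6436 = 1332, so T = 1332 / 2.832 = 470 N.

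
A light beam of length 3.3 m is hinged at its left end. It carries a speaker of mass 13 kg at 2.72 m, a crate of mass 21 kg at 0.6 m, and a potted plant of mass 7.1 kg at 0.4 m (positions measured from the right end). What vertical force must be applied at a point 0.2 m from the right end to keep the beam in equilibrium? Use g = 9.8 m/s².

Choose the left end as the axis so the unknown pivot reaction has zero arm there.
Speaker: 13 × 9.8 = 127.4 N down at 2.72 m → arm 0.58 m, τ = 127.4 × 0.58 = 73.89 N·m clockwise.
Crate: 21 × 9.8 = 205.8 N down at 0.6 m → arm 2.7 m, τ = 205.8 × 2.7 = 555.7 N·m clockwise.
Potted plant: 7.1 × 9.8 = 69.58 N down at 0.4 m → arm 2.9 m, τ = 69.58 × 2.9 = 201.8 N·m clockwise.
Net moment of the loads = 831.4 N·m clockwise.
The upward force F acts at a point 0.2 m from the right end, arm 3.1 m, giving F × 3.1 counterclockwise.
Setting net torque to zero: F × 3.1 = 831.4 → F = 831.4 / 3.1 = 268 N.

F ≈ 268 N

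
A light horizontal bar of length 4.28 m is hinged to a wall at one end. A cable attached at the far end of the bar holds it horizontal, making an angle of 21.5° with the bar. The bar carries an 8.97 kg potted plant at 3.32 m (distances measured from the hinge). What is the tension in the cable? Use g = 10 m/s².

T ≈ 190 N

Sum moments about the hinge (the unknown hinge reaction has zero arm there).
Potted plant: 8.97 × 10 = 89.7 N down at 3.32 m → arm 3.32 m, τ = 89.7 × 3.32 = 297.8 N·m clockwise.
Total clockwise load moment = 297.8 N·m.
The cable tension T acts at 4.28 m; only its component perpendicular to the bar, T sinθ, produces torque. sin 21.5° = 0.3665.
Setting net torque to zero: T × 4.28 × 0.3665 = 297.8 → T = 297.8 / 1.569 = 190 N.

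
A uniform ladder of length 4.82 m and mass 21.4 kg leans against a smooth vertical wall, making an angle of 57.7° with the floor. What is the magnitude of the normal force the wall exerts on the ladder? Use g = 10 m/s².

N_wall ≈ 67.6 N

Sum moments about the foot of the ladder (the floor normal and friction both act there and drop out).
Ladder weight 21.4×10 = 214 N acts at 2.41 m along the ladder; its horizontal arm is 2.41·cos57.7° = 1.288 m → τ = 275.6 N·m clockwise.
Wall normal N acts horizontally at the top; its moment arm is the height L sinθ = 4.82·sin57.7° = 4.074 m, counterclockwise.
For rotational equilibrium, N × 4.074 = 275.6, so N = 67.6 N.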